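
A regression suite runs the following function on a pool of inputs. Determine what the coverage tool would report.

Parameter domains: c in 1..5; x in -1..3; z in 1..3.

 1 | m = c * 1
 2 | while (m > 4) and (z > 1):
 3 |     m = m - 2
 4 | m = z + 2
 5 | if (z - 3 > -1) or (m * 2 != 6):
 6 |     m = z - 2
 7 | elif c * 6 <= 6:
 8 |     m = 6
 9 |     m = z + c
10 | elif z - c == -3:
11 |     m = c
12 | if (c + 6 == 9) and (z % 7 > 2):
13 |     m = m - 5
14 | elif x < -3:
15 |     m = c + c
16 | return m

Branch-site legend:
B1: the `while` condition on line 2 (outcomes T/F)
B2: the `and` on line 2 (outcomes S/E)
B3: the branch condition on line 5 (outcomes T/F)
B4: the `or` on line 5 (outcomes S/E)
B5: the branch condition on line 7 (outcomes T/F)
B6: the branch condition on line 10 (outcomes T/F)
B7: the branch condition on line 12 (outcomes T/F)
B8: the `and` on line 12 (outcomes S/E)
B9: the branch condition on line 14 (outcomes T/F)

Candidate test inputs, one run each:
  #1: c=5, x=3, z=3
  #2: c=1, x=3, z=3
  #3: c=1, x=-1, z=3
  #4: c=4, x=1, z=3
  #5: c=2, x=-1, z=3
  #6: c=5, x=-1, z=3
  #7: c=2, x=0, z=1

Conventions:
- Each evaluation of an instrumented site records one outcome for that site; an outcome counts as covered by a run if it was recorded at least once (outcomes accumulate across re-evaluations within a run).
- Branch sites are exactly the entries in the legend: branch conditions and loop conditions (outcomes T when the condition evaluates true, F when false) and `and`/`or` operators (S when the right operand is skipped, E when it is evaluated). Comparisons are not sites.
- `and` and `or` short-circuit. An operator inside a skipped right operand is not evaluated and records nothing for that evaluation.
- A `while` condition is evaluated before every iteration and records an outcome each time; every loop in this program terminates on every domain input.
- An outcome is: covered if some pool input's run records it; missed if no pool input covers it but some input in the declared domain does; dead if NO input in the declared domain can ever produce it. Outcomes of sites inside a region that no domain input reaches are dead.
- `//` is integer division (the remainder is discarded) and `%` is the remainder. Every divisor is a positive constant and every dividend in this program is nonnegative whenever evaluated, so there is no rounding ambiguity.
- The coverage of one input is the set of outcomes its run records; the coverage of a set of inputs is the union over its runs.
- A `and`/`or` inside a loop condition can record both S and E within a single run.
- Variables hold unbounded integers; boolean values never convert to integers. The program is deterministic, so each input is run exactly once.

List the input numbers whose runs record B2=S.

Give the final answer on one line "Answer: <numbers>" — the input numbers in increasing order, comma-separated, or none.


input #1 (c=5, x=3, z=3): covers B2=S
input #2 (c=1, x=3, z=3): covers B2=S
input #3 (c=1, x=-1, z=3): covers B2=S
input #4 (c=4, x=1, z=3): covers B2=S
input #5 (c=2, x=-1, z=3): covers B2=S
input #6 (c=5, x=-1, z=3): covers B2=S
input #7 (c=2, x=0, z=1): covers B2=S
Answer: 1, 2, 3, 4, 5, 6, 7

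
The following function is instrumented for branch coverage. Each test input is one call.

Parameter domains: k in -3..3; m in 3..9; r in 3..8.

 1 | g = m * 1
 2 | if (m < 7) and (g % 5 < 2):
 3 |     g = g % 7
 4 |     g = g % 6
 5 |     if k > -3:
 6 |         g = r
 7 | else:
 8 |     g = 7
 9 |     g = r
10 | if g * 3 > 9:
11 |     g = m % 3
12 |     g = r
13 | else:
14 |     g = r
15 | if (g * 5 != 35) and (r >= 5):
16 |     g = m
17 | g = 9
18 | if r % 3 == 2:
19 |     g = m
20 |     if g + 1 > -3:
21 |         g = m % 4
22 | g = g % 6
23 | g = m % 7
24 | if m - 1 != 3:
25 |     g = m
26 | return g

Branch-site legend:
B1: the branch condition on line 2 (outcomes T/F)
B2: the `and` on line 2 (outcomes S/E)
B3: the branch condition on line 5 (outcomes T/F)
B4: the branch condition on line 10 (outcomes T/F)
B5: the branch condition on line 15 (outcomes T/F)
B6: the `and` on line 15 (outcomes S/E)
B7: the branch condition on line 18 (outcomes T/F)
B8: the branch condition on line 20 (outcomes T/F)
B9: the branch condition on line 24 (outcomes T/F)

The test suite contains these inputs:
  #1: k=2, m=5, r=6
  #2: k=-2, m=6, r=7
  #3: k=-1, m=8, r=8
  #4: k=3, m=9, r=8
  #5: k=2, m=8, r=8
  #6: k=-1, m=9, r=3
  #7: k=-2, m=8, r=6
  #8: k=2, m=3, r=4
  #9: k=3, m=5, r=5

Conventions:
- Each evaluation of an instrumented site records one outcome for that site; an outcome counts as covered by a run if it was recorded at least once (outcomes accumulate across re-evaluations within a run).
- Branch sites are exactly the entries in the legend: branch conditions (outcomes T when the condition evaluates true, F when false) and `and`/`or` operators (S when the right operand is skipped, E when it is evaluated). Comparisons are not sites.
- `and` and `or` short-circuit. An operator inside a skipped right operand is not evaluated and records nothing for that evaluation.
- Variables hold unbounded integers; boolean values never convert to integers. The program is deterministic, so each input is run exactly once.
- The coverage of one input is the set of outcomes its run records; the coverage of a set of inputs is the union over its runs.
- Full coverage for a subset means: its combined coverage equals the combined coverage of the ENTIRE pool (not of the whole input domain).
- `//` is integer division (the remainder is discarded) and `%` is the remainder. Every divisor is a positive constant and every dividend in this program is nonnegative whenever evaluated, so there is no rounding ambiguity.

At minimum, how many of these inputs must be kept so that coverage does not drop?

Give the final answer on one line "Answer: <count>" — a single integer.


test 1 (k=2, m=5, r=6) hits B1=T, B2=E, B3=T, B4=T, B5=T, B6=E, B7=F, B9=T
test 2 (k=-2, m=6, r=7) hits B1=T, B2=E, B3=T, B4=T, B5=F, B6=S, B7=F, B9=T
test 3 (k=-1, m=8, r=8) hits B1=F, B2=S, B4=T, B5=T, B6=E, B7=T, B8=T, B9=T
test 4 (k=3, m=9, r=8) hits B1=F, B2=S, B4=T, B5=T, B6=E, B7=T, B8=T, B9=T
test 5 (k=2, m=8, r=8) hits B1=F, B2=S, B4=T, B5=T, B6=E, B7=T, B8=T, B9=T
test 6 (k=-1, m=9, r=3) hits B1=F, B2=S, B4=F, B5=F, B6=E, B7=F, B9=T
test 7 (k=-2, m=8, r=6) hits B1=F, B2=S, B4=T, B5=T, B6=E, B7=F, B9=T
test 8 (k=2, m=3, r=4) hits B1=F, B2=E, B4=T, B5=F, B6=E, B7=F, B9=T
test 9 (k=3, m=5, r=5) hits B1=T, B2=E, B3=T, B4=T, B5=T, B6=E, B7=T, B8=T, B9=T
the full pool covers 15 outcomes: B1=T, B1=F, B2=S, B2=E, B3=T, B4=T, B4=F, B5=T, B5=F, B6=S, B6=E, B7=T, B7=F, B8=T, B9=T
no size-1 subset reaches all 15 outcomes (best union: 9/15)
no size-2 subset reaches all 15 outcomes (best union: 14/15)
at size 3, {2, 3, 6} reaches all 15 outcomes; every lexicographically earlier size-3 subset fails
Answer: 3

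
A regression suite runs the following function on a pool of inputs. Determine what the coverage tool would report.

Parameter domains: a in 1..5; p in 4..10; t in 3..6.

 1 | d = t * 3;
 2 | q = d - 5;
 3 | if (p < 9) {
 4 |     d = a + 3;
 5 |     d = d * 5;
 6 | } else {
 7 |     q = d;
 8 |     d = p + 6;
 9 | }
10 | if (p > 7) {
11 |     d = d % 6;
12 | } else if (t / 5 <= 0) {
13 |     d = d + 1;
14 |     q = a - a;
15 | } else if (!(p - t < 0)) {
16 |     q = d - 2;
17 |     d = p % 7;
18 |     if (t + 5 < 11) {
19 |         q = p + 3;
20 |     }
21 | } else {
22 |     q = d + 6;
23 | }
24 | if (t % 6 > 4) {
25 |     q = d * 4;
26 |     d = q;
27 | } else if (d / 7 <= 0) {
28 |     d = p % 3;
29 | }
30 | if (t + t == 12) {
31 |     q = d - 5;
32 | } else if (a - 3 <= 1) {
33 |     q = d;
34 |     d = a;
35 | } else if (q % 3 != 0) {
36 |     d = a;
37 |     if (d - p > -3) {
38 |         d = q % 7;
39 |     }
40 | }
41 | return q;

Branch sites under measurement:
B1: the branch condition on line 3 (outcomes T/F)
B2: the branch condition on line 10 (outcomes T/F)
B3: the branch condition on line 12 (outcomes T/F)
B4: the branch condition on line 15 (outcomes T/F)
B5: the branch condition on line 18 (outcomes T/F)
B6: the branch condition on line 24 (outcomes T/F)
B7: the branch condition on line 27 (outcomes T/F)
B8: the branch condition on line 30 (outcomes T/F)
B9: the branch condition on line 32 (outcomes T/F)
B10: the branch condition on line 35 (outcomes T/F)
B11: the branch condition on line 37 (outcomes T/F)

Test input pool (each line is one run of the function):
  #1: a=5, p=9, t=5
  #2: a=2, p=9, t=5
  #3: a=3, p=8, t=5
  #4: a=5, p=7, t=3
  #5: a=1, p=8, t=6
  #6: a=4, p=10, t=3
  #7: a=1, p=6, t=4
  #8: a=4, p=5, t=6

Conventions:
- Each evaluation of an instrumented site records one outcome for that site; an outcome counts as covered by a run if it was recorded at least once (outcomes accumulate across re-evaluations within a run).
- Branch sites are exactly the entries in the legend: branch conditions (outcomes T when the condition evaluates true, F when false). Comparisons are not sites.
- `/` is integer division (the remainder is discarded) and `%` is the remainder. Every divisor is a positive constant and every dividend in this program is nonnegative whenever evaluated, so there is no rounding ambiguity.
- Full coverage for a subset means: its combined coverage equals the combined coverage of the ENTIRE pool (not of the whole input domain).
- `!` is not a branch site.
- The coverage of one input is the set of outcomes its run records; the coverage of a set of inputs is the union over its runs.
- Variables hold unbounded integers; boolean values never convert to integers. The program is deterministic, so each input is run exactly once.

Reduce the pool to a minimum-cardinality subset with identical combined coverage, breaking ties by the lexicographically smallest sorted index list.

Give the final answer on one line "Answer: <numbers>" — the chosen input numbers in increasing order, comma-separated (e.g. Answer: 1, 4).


test 1 (a=5, p=9, t=5) fires B1->F, B2->T, B6->T, B8->F, B9->F, B10->F; hits B1=F, B2=T, B6=T, B8=F, B9=F, B10=F
test 2 (a=2, p=9, t=5) fires B1->F, B2->T, B6->T, B8->F, B9->T; hits B1=F, B2=T, B6=T, B8=F, B9=T
test 3 (a=3, p=8, t=5) fires B1->T, B2->T, B6->T, B8->F, B9->T; hits B1=T, B2=T, B6=T, B8=F, B9=T
test 4 (a=5, p=7, t=3) fires B1->T, B2->F, B3->T, B6->F, B7->F, B8->F, B9->F, B10->F; hits B1=T, B2=F, B3=T, B6=F, B7=F, B8=F, B9=F, B10=F
test 5 (a=1, p=8, t=6) fires B1->T, B2->T, B6->F, B7->T, B8->T; hits B1=T, B2=T, B6=F, B7=T, B8=T
test 6 (a=4, p=10, t=3) fires B1->F, B2->T, B6->F, B7->T, B8->F, B9->T; hits B1=F, B2=T, B6=F, B7=T, B8=F, B9=T
test 7 (a=1, p=6, t=4) fires B1->T, B2->F, B3->T, B6->F, B7->F, B8->F, B9->T; hits B1=T, B2=F, B3=T, B6=F, B7=F, B8=F, B9=T
test 8 (a=4, p=5, t=6) fires B1->T, B2->F, B3->F, B4->F, B6->F, B7->F, B8->T; hits B1=T, B2=F, B3=F, B4=F, B6=F, B7=F, B8=T
union over all inputs: B1=T, B1=F, B2=T, B2=F, B3=T, B3=F, B4=F, B6=T, B6=F, B7=T, B7=F, B8=T, B8=F, B9=T, B9=F, B10=F (16 outcomes)
no size-1 subset reaches all 16 outcomes (best union: 8/16)
no size-2 subset reaches all 16 outcomes (best union: 13/16)
no size-3 subset reaches all 16 outcomes (best union: 15/16)
at size 4, {1, 4, 6, 8} reaches all 16 outcomes; every lexicographically earlier size-4 subset fails
Answer: 1, 4, 6, 8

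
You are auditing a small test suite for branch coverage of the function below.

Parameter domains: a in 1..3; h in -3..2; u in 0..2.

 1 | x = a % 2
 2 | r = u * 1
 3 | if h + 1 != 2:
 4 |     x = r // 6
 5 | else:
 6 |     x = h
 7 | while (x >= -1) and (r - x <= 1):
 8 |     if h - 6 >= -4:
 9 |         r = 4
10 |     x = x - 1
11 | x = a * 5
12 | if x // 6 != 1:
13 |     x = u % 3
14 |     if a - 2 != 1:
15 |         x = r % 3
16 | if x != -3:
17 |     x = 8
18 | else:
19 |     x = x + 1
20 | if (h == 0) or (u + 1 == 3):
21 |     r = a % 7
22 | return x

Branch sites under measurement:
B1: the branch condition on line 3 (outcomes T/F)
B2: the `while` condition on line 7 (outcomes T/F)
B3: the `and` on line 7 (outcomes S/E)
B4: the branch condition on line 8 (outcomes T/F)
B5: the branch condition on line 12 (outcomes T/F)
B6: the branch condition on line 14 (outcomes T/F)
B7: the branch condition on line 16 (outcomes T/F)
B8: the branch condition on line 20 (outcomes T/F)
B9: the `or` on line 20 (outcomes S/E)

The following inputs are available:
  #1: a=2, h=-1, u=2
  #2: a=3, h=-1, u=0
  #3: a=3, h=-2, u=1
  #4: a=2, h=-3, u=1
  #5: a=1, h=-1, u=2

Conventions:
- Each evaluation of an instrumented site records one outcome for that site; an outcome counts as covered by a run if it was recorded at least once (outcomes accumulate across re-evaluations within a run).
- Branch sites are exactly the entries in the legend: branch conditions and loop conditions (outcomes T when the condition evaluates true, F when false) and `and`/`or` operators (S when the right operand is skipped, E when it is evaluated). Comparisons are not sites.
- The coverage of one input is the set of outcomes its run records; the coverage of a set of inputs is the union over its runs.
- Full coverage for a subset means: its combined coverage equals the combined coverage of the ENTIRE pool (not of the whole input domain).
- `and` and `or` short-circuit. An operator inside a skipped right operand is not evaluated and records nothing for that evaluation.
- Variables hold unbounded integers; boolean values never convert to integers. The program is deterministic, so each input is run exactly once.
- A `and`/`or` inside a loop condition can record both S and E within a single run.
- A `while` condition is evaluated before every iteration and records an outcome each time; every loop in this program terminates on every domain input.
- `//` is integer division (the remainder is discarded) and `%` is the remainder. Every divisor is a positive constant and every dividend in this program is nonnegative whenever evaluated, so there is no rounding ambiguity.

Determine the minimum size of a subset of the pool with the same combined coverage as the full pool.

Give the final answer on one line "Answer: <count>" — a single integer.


run #1 (a=2, h=-1, u=2) runs B1->T, B3->E, B2->F, B5->F, B7->T, B9->E, B8->T; records B1=T, B2=F, B3=E, B5=F, B7=T, B8=T, B9=E
run #2 (a=3, h=-1, u=0) runs B1->T, B3->E, B2->T, B4->F, B3->E, B2->T, B4->F, B3->S, B2->F, B5->T, B6->F, B7->T, B9->E, B8->F; records B1=T, B2=T, B2=F, B3=S, B3=E, B4=F, B5=T, B6=F, B7=T, B8=F, B9=E
run #3 (a=3, h=-2, u=1) runs B1->T, B3->E, B2->T, B4->F, B3->E, B2->F, B5->T, B6->F, B7->T, B9->E, B8->F; records B1=T, B2=T, B2=F, B3=E, B4=F, B5=T, B6=F, B7=T, B8=F, B9=E
run #4 (a=2, h=-3, u=1) runs B1->T, B3->E, B2->T, B4->F, B3->E, B2->F, B5->F, B7->T, B9->E, B8->F; records B1=T, B2=T, B2=F, B3=E, B4=F, B5=F, B7=T, B8=F, B9=E
run #5 (a=1, h=-1, u=2) runs B1->T, B3->E, B2->F, B5->T, B6->T, B7->T, B9->E, B8->T; records B1=T, B2=F, B3=E, B5=T, B6=T, B7=T, B8=T, B9=E
union over all inputs: B1=T, B2=T, B2=F, B3=S, B3=E, B4=F, B5=T, B5=F, B6=T, B6=F, B7=T, B8=T, B8=F, B9=E (14 outcomes)
checked all size-1 subsets: none covers 14 outcomes (max 11/14)
checked all size-2 subsets: none covers 14 outcomes (max 13/14)
the canonical winner is {1, 2, 5}: size 3, full 14-outcome coverage, earliest index list among size-3 covers
Answer: 3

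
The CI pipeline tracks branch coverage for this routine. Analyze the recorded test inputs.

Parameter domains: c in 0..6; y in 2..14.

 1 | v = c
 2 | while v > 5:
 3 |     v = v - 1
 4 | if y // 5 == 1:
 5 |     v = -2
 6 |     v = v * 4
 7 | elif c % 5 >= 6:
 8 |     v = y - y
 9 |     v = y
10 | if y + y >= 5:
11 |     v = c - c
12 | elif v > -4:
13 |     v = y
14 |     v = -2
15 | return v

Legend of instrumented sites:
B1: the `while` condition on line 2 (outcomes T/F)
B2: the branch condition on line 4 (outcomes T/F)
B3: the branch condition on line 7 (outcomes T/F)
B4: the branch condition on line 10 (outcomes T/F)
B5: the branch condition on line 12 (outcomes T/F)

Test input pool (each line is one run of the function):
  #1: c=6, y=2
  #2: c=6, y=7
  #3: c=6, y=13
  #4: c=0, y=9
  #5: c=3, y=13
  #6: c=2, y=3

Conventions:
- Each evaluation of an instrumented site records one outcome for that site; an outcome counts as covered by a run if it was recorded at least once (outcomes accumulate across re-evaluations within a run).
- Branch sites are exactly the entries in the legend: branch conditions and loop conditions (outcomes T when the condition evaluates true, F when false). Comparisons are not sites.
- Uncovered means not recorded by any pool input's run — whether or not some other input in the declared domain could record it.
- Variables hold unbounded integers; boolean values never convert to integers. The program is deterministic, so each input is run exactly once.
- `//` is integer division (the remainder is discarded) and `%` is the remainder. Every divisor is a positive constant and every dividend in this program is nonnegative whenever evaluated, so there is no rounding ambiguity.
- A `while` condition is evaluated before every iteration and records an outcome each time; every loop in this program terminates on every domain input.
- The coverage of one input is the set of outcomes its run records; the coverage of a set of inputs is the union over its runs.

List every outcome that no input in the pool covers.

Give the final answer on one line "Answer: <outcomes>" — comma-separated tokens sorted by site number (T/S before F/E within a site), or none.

input #1, c=6, y=2: events B1->T, B1->F, B2->F, B3->F, B4->F, B5->T; outcomes B1=T, B1=F, B2=F, B3=F, B4=F, B5=T
input #2, c=6, y=7: events B1->T, B1->F, B2->T, B4->T; outcomes B1=T, B1=F, B2=T, B4=T
input #3, c=6, y=13: events B1->T, B1->F, B2->F, B3->F, B4->T; outcomes B1=T, B1=F, B2=F, B3=F, B4=T
input #4, c=0, y=9: events B1->F, B2->T, B4->T; outcomes B1=F, B2=T, B4=T
input #5, c=3, y=13: events B1->F, B2->F, B3->F, B4->T; outcomes B1=F, B2=F, B3=F, B4=T
input #6, c=2, y=3: events B1->F, B2->F, B3->F, B4->T; outcomes B1=F, B2=F, B3=F, B4=T
union over the pool: B1=T, B1=F, B2=T, B2=F, B3=F, B4=T, B4=F, B5=T
uncovered (2 of 10): B3=T, B5=F

Answer: B3=T, B5=F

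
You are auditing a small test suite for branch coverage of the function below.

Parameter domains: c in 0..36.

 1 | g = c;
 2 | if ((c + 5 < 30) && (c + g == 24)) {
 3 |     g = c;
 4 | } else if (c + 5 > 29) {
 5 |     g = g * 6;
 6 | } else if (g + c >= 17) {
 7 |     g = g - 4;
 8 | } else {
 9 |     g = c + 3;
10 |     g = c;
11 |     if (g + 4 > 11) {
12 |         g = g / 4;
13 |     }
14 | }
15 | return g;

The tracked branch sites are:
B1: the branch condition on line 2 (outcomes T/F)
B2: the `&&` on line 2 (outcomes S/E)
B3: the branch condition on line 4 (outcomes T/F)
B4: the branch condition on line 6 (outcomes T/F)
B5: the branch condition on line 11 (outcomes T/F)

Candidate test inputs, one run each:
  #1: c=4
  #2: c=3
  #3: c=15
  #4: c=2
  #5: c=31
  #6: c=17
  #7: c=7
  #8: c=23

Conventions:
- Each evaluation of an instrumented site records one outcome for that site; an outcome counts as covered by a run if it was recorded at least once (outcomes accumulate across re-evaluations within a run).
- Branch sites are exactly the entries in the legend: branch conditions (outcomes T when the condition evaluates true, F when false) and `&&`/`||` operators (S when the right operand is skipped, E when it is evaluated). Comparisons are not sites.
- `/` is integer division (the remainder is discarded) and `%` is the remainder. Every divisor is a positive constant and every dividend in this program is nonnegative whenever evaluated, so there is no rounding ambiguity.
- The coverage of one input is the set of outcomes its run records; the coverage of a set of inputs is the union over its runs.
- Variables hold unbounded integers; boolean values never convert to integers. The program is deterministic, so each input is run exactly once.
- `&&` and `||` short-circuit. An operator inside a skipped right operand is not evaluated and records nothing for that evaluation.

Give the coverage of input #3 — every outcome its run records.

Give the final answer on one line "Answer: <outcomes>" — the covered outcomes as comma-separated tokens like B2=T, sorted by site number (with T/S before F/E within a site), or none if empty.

Simulating input #3 (c=15) step by step:
  B2->E, B1->F, B3->F, B4->T
distinct outcomes covered: B1=F, B2=E, B3=F, B4=T

Answer: B1=F, B2=E, B3=F, B4=T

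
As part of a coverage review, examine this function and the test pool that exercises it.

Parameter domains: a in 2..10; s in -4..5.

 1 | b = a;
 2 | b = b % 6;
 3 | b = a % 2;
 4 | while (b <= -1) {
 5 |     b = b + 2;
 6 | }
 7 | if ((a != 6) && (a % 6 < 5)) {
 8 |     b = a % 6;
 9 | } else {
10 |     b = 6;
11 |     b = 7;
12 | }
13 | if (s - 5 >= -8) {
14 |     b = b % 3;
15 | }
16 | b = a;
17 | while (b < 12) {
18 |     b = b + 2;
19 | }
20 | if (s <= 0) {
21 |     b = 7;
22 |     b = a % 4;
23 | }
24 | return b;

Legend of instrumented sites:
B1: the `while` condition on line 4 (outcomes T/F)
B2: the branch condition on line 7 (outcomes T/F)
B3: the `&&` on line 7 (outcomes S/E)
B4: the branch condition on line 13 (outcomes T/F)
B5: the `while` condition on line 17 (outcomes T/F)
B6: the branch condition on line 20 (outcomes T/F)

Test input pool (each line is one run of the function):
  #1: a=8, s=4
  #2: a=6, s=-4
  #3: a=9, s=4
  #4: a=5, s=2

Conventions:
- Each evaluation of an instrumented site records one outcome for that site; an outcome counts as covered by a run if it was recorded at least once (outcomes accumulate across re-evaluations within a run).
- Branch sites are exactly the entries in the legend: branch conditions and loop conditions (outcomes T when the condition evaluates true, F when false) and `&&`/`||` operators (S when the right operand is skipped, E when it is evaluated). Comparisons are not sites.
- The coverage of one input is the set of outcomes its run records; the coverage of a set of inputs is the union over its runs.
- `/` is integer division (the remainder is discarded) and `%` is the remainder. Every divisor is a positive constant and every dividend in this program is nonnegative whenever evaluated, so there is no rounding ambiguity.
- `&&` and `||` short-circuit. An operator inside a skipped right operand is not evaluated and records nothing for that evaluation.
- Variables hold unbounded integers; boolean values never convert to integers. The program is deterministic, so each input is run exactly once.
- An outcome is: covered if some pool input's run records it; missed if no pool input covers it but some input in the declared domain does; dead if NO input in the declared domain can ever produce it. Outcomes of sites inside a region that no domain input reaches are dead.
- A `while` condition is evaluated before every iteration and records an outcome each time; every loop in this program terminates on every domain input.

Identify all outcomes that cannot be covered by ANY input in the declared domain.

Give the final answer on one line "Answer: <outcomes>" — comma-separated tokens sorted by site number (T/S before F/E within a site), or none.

exhaustive pass over the 90-input domain:
  B1=T: never recorded by any domain input -> dead
  reachable outcomes have witnesses, e.g. B1=F (e.g. a=2, s=-4), B2=T (e.g. a=2, s=-4), B2=F (e.g. a=5, s=-4), B3=S (e.g. a=6, s=-4)

Answer: B1=T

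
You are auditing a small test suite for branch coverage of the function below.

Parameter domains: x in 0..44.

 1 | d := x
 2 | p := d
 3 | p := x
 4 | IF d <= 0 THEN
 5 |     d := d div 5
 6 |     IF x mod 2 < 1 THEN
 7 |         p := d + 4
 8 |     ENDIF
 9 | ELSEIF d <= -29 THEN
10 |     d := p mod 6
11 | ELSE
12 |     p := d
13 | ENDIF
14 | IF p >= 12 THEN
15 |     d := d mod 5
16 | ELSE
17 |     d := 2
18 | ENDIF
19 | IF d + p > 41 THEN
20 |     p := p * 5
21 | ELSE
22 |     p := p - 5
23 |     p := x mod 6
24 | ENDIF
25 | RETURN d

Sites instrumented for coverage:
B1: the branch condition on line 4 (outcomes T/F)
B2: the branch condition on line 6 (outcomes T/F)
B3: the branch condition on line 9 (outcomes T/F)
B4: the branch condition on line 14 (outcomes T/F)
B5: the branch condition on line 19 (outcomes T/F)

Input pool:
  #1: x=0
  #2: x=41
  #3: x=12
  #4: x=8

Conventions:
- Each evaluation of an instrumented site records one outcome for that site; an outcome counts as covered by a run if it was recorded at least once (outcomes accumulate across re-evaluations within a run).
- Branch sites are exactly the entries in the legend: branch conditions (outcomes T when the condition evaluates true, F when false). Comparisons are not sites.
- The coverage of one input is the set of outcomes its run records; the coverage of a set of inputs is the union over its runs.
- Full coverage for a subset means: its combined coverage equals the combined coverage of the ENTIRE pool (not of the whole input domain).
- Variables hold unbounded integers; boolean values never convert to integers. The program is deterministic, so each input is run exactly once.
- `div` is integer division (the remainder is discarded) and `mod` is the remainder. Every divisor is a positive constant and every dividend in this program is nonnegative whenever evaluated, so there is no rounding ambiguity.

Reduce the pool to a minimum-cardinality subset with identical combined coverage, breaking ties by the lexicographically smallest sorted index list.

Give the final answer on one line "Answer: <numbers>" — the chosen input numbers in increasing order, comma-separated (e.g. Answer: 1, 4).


input #1, x=0: events B1->T, B2->T, B4->F, B5->F; outcomes B1=T, B2=T, B4=F, B5=F
input #2, x=41: events B1->F, B3->F, B4->T, B5->T; outcomes B1=F, B3=F, B4=T, B5=T
input #3, x=12: events B1->F, B3->F, B4->T, B5->F; outcomes B1=F, B3=F, B4=T, B5=F
input #4, x=8: events B1->F, B3->F, B4->F, B5->F; outcomes B1=F, B3=F, B4=F, B5=F
the full pool covers 8 outcomes: B1=T, B1=F, B2=T, B3=F, B4=T, B4=F, B5=T, B5=F
no size-1 subset reaches all 8 outcomes (best union: 4/8)
the canonical winner is {1, 2}: size 2, full 8-outcome coverage, earliest index list among size-2 covers
Answer: 1, 2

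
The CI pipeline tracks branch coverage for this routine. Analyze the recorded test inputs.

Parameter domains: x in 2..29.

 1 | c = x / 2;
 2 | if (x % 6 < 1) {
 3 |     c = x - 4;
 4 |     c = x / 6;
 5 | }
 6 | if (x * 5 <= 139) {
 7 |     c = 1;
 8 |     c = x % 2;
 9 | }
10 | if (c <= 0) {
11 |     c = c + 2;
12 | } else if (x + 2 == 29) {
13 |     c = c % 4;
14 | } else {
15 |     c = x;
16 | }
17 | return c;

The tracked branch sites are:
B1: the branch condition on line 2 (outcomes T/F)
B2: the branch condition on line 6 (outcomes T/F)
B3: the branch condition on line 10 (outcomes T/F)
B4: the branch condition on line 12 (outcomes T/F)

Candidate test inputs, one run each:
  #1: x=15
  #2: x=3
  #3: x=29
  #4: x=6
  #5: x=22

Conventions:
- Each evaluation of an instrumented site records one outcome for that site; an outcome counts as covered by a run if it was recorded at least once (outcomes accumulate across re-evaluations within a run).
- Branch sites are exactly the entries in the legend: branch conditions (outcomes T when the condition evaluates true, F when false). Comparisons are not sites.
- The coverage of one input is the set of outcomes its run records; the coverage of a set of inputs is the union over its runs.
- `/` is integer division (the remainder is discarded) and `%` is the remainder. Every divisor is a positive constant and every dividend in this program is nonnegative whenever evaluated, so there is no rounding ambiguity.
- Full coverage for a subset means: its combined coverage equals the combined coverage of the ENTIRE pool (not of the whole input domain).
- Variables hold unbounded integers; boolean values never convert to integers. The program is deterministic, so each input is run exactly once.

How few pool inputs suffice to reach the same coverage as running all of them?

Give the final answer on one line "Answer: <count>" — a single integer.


input #1, x=15: outcomes B1=F, B2=T, B3=F, B4=F
input #2, x=3: outcomes B1=F, B2=T, B3=F, B4=F
input #3, x=29: outcomes B1=F, B2=F, B3=F, B4=F
input #4, x=6: outcomes B1=T, B2=T, B3=T
input #5, x=22: outcomes B1=F, B2=T, B3=T
together the pool reaches 7 outcomes: B1=T, B1=F, B2=T, B2=F, B3=T, B3=F, B4=F
checked all size-1 subsets: none covers 7 outcomes (max 4/7)
size 2: inputs {3, 4} cover all 7 outcomes, and no lexicographically smaller subset of this size does
Answer: 2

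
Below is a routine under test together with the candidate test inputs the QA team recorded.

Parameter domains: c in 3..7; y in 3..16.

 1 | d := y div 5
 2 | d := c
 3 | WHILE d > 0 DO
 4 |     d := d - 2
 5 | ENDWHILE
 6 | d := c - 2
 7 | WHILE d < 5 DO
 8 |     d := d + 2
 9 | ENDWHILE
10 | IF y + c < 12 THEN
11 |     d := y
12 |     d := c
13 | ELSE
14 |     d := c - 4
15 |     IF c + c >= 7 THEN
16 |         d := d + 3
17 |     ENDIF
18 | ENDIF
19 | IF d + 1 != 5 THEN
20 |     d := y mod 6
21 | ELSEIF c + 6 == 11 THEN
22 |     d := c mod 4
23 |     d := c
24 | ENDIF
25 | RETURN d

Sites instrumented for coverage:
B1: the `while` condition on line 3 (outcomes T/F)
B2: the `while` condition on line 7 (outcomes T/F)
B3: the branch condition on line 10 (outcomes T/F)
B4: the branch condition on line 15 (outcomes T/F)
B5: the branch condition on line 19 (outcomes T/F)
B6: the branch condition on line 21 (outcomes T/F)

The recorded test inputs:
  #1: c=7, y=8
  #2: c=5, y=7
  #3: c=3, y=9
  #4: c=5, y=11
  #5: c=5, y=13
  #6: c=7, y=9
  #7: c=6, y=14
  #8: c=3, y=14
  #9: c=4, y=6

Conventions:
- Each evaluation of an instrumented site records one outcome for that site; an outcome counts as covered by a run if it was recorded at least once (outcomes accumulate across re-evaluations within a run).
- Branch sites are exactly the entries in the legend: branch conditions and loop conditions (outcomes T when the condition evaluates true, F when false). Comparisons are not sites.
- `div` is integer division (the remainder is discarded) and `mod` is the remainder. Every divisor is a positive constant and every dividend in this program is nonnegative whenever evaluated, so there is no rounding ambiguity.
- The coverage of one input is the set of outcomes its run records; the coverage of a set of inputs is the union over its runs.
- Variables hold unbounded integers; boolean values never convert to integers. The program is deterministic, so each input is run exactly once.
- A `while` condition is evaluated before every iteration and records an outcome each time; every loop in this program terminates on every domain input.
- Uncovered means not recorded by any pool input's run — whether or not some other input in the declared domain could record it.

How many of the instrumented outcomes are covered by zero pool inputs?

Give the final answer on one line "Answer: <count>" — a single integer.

input #1, c=7, y=8: events B1->T, B1->T, B1->T, B1->T, B1->F, B2->F, B3->F, B4->T, B5->T; outcomes B1=T, B1=F, B2=F, B3=F, B4=T, B5=T
input #2, c=5, y=7: events B1->T, B1->T, B1->T, B1->F, B2->T, B2->F, B3->F, B4->T, B5->F, B6->T; outcomes B1=T, B1=F, B2=T, B2=F, B3=F, B4=T, B5=F, B6=T
input #3, c=3, y=9: events B1->T, B1->T, B1->F, B2->T, B2->T, B2->F, B3->F, B4->F, B5->T; outcomes B1=T, B1=F, B2=T, B2=F, B3=F, B4=F, B5=T
input #4, c=5, y=11: events B1->T, B1->T, B1->T, B1->F, B2->T, B2->F, B3->F, B4->T, B5->F, B6->T; outcomes B1=T, B1=F, B2=T, B2=F, B3=F, B4=T, B5=F, B6=T
input #5, c=5, y=13: events B1->T, B1->T, B1->T, B1->F, B2->T, B2->F, B3->F, B4->T, B5->F, B6->T; outcomes B1=T, B1=F, B2=T, B2=F, B3=F, B4=T, B5=F, B6=T
input #6, c=7, y=9: events B1->T, B1->T, B1->T, B1->T, B1->F, B2->F, B3->F, B4->T, B5->T; outcomes B1=T, B1=F, B2=F, B3=F, B4=T, B5=T
input #7, c=6, y=14: events B1->T, B1->T, B1->T, B1->F, B2->T, B2->F, B3->F, B4->T, B5->T; outcomes B1=T, B1=F, B2=T, B2=F, B3=F, B4=T, B5=T
input #8, c=3, y=14: events B1->T, B1->T, B1->F, B2->T, B2->T, B2->F, B3->F, B4->F, B5->T; outcomes B1=T, B1=F, B2=T, B2=F, B3=F, B4=F, B5=T
input #9, c=4, y=6: events B1->T, B1->T, B1->F, B2->T, B2->T, B2->F, B3->T, B5->F, B6->F; outcomes B1=T, B1=F, B2=T, B2=F, B3=T, B5=F, B6=F
union over the pool: B1=T, B1=F, B2=T, B2=F, B3=T, B3=F, B4=T, B4=F, B5=T, B5=F, B6=T, B6=F
uncovered (0 of 12): none

Answer: 0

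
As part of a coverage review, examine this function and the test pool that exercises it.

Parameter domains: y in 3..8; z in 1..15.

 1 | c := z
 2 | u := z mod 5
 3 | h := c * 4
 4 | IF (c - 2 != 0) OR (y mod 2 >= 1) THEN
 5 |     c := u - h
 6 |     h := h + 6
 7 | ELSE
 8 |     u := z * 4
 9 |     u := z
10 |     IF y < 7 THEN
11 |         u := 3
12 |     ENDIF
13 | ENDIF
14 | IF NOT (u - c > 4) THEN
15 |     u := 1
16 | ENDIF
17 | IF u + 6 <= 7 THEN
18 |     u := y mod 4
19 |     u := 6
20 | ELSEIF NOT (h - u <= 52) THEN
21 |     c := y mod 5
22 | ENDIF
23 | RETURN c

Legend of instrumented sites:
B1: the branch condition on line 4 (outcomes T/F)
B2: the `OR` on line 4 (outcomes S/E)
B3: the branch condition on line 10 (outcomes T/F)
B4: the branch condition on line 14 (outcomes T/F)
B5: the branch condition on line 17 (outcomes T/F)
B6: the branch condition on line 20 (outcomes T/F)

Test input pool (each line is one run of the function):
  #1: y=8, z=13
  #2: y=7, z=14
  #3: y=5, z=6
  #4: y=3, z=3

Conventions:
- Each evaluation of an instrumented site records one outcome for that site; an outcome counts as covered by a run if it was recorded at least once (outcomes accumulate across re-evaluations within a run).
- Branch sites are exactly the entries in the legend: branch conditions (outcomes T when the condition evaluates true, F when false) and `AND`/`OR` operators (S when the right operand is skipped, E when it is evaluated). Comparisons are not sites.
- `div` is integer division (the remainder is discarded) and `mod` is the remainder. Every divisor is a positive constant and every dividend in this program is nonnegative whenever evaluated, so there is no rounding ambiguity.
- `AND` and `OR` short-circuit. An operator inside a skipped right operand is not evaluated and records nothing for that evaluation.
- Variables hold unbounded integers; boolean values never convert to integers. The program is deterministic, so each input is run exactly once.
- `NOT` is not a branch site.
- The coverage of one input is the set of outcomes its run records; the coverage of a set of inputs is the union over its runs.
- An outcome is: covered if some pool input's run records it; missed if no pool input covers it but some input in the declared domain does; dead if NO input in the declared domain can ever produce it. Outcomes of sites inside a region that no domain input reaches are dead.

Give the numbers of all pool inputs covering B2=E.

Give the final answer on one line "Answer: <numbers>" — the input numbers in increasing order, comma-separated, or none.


input #1 (y=8, z=13): does not produce B2=E
input #2 (y=7, z=14): does not produce B2=E
input #3 (y=5, z=6): does not produce B2=E
input #4 (y=3, z=3): does not produce B2=E
Answer: none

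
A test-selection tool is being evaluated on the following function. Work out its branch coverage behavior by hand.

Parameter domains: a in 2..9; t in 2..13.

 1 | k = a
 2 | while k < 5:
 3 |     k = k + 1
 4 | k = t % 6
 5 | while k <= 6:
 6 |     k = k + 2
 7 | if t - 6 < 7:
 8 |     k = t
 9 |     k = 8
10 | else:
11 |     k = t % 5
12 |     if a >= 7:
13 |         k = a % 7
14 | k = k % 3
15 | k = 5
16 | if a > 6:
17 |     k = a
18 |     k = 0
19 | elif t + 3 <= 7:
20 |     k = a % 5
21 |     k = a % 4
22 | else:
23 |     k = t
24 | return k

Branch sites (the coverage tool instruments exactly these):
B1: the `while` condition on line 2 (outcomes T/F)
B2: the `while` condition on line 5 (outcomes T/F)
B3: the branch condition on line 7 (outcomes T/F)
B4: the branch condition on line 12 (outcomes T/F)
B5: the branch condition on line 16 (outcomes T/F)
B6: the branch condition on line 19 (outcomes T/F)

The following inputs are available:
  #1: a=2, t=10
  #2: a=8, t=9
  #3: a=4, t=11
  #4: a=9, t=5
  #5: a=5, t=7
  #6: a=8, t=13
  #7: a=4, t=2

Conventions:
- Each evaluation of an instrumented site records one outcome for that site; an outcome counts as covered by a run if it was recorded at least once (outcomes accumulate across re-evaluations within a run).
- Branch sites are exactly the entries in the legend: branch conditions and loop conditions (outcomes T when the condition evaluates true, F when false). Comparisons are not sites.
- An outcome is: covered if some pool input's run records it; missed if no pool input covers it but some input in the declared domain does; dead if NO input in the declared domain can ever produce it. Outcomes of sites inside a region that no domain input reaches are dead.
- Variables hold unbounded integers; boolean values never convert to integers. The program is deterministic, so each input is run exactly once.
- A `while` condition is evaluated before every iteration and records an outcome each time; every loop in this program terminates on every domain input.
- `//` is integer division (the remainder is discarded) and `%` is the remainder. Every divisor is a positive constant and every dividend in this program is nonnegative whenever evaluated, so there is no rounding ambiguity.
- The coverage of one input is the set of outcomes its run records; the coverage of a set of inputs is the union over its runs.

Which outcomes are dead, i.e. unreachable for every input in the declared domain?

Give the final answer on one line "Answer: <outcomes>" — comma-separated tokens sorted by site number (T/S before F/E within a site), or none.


checking every outcome against all 96 domain inputs:
  reachable outcomes have witnesses, e.g. B1=T (e.g. a=2, t=2), B1=F (e.g. a=2, t=2), B2=T (e.g. a=2, t=2), B2=F (e.g. a=2, t=2)
Answer: none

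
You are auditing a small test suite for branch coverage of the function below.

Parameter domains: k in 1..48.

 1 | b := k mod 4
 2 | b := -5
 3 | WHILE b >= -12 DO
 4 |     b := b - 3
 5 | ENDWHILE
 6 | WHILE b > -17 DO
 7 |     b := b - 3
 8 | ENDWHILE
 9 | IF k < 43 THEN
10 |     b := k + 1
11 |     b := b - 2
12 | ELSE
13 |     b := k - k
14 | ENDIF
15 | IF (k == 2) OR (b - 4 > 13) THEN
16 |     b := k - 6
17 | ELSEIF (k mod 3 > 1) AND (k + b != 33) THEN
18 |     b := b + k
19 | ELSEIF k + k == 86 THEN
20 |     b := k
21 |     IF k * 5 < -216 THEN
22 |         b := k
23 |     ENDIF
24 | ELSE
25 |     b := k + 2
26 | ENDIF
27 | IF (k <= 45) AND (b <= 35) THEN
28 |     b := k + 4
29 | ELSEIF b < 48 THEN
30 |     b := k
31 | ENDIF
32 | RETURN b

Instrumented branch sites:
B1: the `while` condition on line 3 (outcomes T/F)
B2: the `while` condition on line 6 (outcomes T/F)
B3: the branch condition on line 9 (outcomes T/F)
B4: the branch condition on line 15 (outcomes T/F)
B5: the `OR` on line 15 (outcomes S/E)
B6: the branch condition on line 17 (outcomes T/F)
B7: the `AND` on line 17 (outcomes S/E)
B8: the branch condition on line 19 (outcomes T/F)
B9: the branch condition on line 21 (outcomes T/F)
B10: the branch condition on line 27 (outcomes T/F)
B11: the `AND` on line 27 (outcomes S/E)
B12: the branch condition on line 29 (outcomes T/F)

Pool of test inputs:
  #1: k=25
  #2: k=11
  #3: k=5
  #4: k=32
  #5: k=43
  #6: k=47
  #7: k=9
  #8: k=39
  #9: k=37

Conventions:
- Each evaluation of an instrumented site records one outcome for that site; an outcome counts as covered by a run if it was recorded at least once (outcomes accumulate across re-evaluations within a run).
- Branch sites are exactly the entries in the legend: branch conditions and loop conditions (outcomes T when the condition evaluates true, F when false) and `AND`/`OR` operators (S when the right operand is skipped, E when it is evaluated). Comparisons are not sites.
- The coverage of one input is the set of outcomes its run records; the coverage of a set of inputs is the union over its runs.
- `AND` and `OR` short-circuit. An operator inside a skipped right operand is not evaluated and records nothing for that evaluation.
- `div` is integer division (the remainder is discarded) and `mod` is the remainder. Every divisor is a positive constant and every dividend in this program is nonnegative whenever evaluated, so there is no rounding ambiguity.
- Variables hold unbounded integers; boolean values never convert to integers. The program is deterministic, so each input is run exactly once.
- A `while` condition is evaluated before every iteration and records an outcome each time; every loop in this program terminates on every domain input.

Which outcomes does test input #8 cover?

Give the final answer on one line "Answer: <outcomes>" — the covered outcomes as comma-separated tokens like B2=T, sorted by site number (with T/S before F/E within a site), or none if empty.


Event log for input #8 (k=39):
  B1->T, B1->T, B1->T, B1->F, B2->T, B2->F, B3->T, B5->E, B4->T, B11->E
  B10->T
as a set, this run covers: B1=T, B1=F, B2=T, B2=F, B3=T, B4=T, B5=E, B10=T, B11=E
Answer: B1=T, B1=F, B2=T, B2=F, B3=T, B4=T, B5=E, B10=T, B11=E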